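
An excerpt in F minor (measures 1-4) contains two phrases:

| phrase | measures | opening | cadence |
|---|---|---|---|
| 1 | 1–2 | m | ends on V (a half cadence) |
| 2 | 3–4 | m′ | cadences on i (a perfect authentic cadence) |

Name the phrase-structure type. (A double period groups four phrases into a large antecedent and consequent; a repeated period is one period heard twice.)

Phrase 1 ends with a half cadence (weaker) and phrase 2 with a perfect authentic cadence (stronger): antecedent + consequent = a period.
The two phrases open with the same material (m / m′), so the period is parallel.

parallel period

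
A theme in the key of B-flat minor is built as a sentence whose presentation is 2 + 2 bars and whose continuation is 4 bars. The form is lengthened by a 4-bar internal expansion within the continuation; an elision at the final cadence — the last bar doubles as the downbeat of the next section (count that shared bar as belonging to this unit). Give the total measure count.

Basic sentence: 2 + 2 + 4 = 8 bars.
8 (basic form) + 4 (internal expansion) = 12.
The elision shares a bar with the next section but does not change this unit's count.

12 measures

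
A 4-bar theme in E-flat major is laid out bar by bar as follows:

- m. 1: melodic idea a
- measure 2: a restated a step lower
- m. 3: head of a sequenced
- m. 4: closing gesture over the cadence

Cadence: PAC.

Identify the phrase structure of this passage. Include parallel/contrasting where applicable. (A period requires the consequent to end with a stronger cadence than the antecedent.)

sentence

Basic idea (m. 1) + its repetition (bar 2) form the presentation; fragmentation and cadence (mm. 3–4) form the continuation — the 4-bar whole is a sentence.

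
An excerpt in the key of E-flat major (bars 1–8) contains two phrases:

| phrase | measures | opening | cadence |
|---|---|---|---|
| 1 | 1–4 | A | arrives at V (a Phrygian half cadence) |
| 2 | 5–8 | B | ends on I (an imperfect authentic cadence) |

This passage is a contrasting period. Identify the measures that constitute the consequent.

The antecedent is the phrase ending with the weaker cadence (Phrygian half cadence, phrase 1) and the consequent the one ending more conclusively (imperfect authentic cadence, phrase 2); the consequent is mm. 5–8.

measures 5–8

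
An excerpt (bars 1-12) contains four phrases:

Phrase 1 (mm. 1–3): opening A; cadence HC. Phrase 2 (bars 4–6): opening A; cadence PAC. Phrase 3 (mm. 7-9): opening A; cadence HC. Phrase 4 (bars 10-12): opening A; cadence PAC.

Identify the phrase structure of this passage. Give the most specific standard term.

The cadence pattern HC–PAC–HC–PAC is weak–strong twice, and phrases 3–4 restate phrases 1–2: a period heard twice, not a double period (which would end weakly at phrase 2).

repeated period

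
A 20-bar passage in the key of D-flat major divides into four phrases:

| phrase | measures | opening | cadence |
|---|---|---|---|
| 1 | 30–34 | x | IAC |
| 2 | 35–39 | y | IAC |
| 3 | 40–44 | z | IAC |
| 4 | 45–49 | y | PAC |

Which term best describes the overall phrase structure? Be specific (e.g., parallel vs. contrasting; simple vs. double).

Four phrases in two halves: the first half (measures 30-39) ends with an imperfect authentic cadence, the second (mm. 40–49) with a perfect authentic cadence — a large antecedent–consequent pair, i.e. a double period.
Phrase 3 begins with different material from phrase 1, making it contrasting.

contrasting double period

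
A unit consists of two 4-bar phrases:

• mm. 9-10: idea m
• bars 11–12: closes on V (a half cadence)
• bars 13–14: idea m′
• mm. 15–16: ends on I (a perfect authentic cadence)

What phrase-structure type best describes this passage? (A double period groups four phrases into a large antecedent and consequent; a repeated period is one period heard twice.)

parallel period

Phrase 1 ends with a half cadence (weaker) and phrase 2 with a perfect authentic cadence (stronger): antecedent + consequent = a period.
The two phrases open with the same material (m / m′), so the period is parallel.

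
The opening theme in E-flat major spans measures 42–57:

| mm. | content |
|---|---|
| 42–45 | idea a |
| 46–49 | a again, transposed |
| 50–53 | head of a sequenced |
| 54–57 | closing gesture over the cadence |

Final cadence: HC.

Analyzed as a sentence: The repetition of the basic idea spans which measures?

measures 46–49

The presentation of a sentence is the basic idea (measures 42–45) plus its repetition (bars 46-49); the repetition of the basic idea is therefore bars 46–49.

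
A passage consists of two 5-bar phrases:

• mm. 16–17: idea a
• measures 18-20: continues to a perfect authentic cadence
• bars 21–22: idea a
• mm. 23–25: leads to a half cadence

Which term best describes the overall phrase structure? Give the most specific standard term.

The second phrase closes with a half cadence, which is not stronger than the first phrase's perfect authentic cadence; without a weak→strong cadential pair there is no antecedent–consequent relationship, so this is a phrase group rather than a period.

phrase group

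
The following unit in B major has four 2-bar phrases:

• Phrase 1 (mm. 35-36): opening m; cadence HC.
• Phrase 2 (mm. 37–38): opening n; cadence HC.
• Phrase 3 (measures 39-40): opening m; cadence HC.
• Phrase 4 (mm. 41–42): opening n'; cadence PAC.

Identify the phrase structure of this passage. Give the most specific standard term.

parallel double period

Four phrases in two halves: the first half (mm. 35-38) ends with a half cadence, the second (measures 39–42) with a perfect authentic cadence — a large antecedent–consequent pair, i.e. a double period.
Phrase 3 begins with the same material as phrase 1, making it parallel.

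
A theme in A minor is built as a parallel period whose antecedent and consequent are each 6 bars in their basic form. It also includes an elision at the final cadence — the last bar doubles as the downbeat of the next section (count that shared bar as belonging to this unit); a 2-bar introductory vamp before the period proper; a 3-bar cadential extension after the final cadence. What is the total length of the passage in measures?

Basic parallel period: 6 + 6 = 12 bars.
12 (basic form) + 2 (introduction) + 3 (cadential extension) = 17.
The elision shares a bar with the next section but does not change this unit's count.

17 measures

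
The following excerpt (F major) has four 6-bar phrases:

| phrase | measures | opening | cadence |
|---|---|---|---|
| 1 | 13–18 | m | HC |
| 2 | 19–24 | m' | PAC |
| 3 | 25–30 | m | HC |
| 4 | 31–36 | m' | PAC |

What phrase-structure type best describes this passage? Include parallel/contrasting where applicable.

repeated period

The cadence pattern HC–PAC–HC–PAC is weak–strong twice, and phrases 3–4 restate phrases 1–2: a period heard twice, not a double period (which would end weakly at phrase 2).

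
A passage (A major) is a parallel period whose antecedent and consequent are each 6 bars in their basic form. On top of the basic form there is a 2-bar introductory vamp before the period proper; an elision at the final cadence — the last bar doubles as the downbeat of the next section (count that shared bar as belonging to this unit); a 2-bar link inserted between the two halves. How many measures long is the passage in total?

16 measures

Basic parallel period: 6 + 6 = 12 bars.
12 (basic form) + 2 (introduction) + 2 (link) = 16.
The elision shares a bar with the next section but does not change this unit's count.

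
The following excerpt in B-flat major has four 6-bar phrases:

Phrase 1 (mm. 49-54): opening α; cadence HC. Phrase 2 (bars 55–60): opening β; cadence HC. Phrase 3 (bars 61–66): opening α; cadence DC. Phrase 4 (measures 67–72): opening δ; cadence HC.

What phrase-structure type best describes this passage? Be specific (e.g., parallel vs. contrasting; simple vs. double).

Phrase 4 ends with a half cadence, no stronger than phrase 2's half cadence, so the four phrases do not form a double period; nor do phrases 3–4 duplicate 1–2, so it is not a repeated period. With no phrase reaching a conclusive cadence, the passage is a phrase group.

phrase group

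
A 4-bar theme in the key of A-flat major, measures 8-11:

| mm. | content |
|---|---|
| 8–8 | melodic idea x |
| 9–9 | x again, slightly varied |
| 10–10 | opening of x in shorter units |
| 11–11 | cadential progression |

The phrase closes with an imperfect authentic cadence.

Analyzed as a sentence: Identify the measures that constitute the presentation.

The presentation of a sentence is the basic idea (bar 8) plus its repetition (measure 9); the presentation is therefore mm. 8–9.

measures 8–9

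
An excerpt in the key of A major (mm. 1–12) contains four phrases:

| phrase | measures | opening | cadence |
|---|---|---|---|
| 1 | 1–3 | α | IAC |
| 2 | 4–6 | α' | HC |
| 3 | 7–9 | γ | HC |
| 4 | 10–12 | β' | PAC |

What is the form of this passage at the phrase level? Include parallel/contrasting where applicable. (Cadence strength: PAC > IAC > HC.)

contrasting double period

Four phrases in two halves: the first half (measures 1–6) ends with a half cadence, the second (bars 7–12) with a perfect authentic cadence — a large antecedent–consequent pair, i.e. a double period.
Phrase 3 begins with different material from phrase 1, making it contrasting.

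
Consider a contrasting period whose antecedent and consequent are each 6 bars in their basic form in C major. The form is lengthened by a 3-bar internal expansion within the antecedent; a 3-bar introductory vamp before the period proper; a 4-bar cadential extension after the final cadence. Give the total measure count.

Basic contrasting period: 6 + 6 = 12 bars.
12 (basic form) + 3 (internal expansion) + 3 (introduction) + 4 (cadential extension) = 22.

22 measures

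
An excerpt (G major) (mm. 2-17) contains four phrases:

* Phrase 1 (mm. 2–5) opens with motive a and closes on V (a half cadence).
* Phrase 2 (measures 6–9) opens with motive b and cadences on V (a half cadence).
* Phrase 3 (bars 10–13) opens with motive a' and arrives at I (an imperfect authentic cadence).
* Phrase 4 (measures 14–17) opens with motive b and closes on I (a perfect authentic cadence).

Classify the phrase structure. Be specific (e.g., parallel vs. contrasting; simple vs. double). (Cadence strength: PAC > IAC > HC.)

parallel double period

Four phrases in two halves: the first half (measures 2–9) ends with a half cadence, the second (mm. 10–17) with a perfect authentic cadence — a large antecedent–consequent pair, i.e. a double period.
Phrase 3 begins with the same material as phrase 1, making it parallel.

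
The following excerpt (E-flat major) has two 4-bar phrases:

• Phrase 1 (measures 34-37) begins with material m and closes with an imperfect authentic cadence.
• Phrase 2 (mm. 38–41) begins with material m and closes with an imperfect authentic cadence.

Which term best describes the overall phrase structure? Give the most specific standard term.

repeated phrase

Both phrases have the same opening (m) and the same cadence (imperfect authentic cadence): the second is a restatement, not a consequent, so this is a repeated phrase rather than a period.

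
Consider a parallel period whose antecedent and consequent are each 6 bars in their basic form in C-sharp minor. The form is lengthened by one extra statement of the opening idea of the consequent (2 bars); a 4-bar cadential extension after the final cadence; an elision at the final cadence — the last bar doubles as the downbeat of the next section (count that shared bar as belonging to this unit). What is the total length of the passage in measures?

18 measures

Basic parallel period: 6 + 6 = 12 bars.
12 (basic form) + 2 (extra statement) + 4 (cadential extension) = 18.
The elision shares a bar with the next section but does not change this unit's count.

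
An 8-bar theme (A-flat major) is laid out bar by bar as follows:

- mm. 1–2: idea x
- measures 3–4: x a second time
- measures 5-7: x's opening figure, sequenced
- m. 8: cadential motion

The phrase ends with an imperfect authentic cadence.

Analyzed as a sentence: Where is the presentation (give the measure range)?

The presentation of a sentence is the basic idea (mm. 1–2) plus its repetition (mm. 3–4); the presentation is therefore mm. 1–4.

measures 1–4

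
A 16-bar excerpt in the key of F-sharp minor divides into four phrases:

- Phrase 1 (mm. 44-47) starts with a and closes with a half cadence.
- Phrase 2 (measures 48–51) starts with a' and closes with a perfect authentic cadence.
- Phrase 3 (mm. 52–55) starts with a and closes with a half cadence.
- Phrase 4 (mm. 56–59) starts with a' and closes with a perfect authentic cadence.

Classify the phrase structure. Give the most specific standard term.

repeated period

The cadence pattern HC–PAC–HC–PAC is weak–strong twice, and phrases 3–4 restate phrases 1–2: a period heard twice, not a double period (which would end weakly at phrase 2).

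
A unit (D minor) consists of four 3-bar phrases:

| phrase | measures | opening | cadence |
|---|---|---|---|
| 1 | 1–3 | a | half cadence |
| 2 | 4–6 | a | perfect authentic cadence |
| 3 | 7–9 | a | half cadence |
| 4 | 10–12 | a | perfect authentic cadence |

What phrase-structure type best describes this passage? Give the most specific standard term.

repeated period

The cadence pattern HC–PAC–HC–PAC is weak–strong twice, and phrases 3–4 restate phrases 1–2: a period heard twice, not a double period (which would end weakly at phrase 2).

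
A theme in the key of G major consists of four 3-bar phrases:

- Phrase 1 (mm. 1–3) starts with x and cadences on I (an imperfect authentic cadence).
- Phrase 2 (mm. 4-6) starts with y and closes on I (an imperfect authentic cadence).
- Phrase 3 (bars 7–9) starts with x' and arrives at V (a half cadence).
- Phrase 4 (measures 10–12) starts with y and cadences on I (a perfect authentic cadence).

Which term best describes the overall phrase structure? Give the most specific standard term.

parallel double period

Four phrases in two halves: the first half (mm. 1-6) ends with an imperfect authentic cadence, the second (mm. 7–12) with a perfect authentic cadence — a large antecedent–consequent pair, i.e. a double period.
Phrase 3 begins with the same material as phrase 1, making it parallel.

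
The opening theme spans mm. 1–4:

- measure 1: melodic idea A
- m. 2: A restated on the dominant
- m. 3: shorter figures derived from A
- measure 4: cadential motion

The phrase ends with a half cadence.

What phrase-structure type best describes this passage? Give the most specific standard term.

Basic idea (m. 1) + its repetition (m. 2) form the presentation; fragmentation and cadence (mm. 3–4) form the continuation — the 4-bar whole is a sentence.

sentence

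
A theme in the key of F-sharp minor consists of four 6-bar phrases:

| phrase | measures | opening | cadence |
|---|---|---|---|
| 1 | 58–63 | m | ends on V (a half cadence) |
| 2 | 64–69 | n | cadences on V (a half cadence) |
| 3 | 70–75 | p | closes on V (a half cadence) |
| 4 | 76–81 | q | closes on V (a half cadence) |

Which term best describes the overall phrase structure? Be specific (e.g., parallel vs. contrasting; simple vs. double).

Phrase 4 ends with a half cadence, no stronger than phrase 2's half cadence, so the four phrases do not form a double period; nor do phrases 3–4 duplicate 1–2, so it is not a repeated period. With no phrase reaching a conclusive cadence, the passage is a phrase group.

phrase group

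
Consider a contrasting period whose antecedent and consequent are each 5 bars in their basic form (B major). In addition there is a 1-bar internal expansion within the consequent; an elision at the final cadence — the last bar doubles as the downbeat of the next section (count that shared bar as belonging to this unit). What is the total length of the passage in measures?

Basic contrasting period: 5 + 5 = 10 bars.
10 (basic form) + 1 (internal expansion) = 11.
The elision shares a bar with the next section but does not change this unit's count.

11 measures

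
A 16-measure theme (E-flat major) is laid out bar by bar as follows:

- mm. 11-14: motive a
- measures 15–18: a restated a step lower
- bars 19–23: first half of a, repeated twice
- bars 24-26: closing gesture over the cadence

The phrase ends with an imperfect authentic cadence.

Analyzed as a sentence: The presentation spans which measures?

measures 11–18

The presentation of a sentence is the basic idea (mm. 11–14) plus its repetition (bars 15–18); the presentation is therefore measures 11-18.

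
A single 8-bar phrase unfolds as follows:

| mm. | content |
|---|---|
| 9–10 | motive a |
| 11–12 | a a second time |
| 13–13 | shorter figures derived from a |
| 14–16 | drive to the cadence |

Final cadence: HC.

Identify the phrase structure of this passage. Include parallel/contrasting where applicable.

sentence

Basic idea (mm. 9-10) + its repetition (mm. 11–12) form the presentation; fragmentation and cadence (mm. 13–16) form the continuation — the 8-bar whole is a sentence.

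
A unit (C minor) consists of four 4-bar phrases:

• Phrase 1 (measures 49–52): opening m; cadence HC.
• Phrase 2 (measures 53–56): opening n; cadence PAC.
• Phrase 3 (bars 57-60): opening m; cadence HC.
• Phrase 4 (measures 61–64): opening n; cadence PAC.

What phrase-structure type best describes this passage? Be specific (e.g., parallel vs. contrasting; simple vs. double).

The cadence pattern HC–PAC–HC–PAC is weak–strong twice, and phrases 3–4 restate phrases 1–2: a period heard twice, not a double period (which would end weakly at phrase 2).

repeated period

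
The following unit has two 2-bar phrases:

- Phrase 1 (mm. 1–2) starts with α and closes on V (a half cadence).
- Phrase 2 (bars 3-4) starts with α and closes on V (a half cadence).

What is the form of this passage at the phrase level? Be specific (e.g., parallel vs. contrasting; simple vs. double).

Both phrases have the same opening (α) and the same cadence (half cadence): the second is a restatement, not a consequent, so this is a repeated phrase rather than a period.

repeated phrase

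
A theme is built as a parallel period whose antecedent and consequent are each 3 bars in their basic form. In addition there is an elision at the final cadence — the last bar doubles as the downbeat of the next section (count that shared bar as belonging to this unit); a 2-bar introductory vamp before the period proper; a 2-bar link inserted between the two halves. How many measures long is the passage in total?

10 measures

Basic parallel period: 3 + 3 = 6 bars.
6 (basic form) + 2 (introduction) + 2 (link) = 10.
The elision shares a bar with the next section but does not change this unit's count.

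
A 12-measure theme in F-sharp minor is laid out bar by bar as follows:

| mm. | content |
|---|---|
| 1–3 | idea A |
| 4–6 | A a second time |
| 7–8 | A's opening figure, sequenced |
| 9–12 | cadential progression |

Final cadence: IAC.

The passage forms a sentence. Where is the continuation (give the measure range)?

After the presentation (mm. 1-6), the continuation covers the fragmentation through the cadence: mm. 7-12.

measures 7–12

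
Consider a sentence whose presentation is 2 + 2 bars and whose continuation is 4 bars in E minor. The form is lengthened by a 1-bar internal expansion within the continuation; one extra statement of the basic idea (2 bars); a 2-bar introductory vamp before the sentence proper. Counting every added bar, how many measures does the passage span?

Basic sentence: 2 + 2 + 4 = 8 bars.
8 (basic form) + 1 (internal expansion) + 2 (extra statement) + 2 (introduction) = 13.

13 measures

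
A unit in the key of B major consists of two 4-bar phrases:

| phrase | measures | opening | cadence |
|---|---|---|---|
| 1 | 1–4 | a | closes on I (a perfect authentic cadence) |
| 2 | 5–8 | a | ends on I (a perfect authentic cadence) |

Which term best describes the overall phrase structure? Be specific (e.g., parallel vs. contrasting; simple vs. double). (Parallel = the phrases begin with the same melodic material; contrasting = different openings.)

repeated phrase

Both phrases have the same opening (a) and the same cadence (perfect authentic cadence): the second is a restatement, not a consequent, so this is a repeated phrase rather than a period.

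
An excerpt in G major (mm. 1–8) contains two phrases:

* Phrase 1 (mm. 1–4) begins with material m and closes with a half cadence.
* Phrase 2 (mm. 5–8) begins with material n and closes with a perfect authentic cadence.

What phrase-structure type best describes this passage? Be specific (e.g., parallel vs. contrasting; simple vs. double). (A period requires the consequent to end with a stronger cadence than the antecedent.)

contrasting period

Phrase 1 ends with a half cadence (weaker) and phrase 2 with a perfect authentic cadence (stronger): antecedent + consequent = a period.
The two phrases open with different material (m / n), so the period is contrasting.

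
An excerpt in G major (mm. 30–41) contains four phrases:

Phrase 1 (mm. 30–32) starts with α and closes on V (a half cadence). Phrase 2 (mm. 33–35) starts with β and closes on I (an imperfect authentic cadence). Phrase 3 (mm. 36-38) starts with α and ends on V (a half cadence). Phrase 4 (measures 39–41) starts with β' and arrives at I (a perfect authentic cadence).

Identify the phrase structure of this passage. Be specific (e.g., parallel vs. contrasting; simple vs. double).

parallel double period

Four phrases in two halves: the first half (mm. 30-35) ends with an imperfect authentic cadence, the second (mm. 36–41) with a perfect authentic cadence — a large antecedent–consequent pair, i.e. a double period.
Phrase 3 begins with the same material as phrase 1, making it parallel.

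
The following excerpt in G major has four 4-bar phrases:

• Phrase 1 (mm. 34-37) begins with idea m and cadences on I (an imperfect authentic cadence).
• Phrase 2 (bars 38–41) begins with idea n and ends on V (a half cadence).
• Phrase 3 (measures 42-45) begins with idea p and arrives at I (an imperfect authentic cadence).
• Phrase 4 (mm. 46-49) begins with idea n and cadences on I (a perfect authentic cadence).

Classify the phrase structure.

Four phrases in two halves: the first half (bars 34–41) ends with a half cadence, the second (mm. 42–49) with a perfect authentic cadence — a large antecedent–consequent pair, i.e. a double period.
Phrase 3 begins with different material from phrase 1, making it contrasting.

contrasting double period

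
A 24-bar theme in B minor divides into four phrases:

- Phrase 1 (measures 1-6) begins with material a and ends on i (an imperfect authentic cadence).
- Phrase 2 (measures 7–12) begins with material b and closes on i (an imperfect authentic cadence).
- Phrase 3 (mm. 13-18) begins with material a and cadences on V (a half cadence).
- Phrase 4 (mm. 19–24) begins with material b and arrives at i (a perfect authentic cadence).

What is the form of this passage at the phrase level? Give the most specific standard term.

parallel double period

Four phrases in two halves: the first half (bars 1-12) ends with an imperfect authentic cadence, the second (measures 13–24) with a perfect authentic cadence — a large antecedent–consequent pair, i.e. a double period.
Phrase 3 begins with the same material as phrase 1, making it parallel.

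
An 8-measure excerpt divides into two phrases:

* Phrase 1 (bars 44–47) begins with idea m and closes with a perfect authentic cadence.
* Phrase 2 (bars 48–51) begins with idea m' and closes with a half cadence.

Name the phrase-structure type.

phrase group

The second phrase closes with a half cadence, which is not stronger than the first phrase's perfect authentic cadence; without a weak→strong cadential pair there is no antecedent–consequent relationship, so this is a phrase group rather than a period.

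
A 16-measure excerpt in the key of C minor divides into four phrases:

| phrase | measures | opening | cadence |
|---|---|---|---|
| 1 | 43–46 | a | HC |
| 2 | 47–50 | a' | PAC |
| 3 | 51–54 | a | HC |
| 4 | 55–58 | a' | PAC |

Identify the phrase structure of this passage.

The cadence pattern HC–PAC–HC–PAC is weak–strong twice, and phrases 3–4 restate phrases 1–2: a period heard twice, not a double period (which would end weakly at phrase 2).

repeated period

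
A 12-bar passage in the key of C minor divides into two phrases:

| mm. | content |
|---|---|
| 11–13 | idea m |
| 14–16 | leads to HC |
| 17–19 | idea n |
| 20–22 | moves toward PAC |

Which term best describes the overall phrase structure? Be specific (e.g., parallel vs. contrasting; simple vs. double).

contrasting period

Phrase 1 ends with a half cadence (weaker) and phrase 2 with a perfect authentic cadence (stronger): antecedent + consequent = a period.
The two phrases open with different material (m / n), so the period is contrasting.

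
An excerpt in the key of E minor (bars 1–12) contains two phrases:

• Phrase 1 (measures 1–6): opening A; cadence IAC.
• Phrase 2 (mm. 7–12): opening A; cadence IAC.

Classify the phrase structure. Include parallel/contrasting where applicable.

Both phrases have the same opening (A) and the same cadence (imperfect authentic cadence): the second is a restatement, not a consequent, so this is a repeated phrase rather than a period.

repeated phrase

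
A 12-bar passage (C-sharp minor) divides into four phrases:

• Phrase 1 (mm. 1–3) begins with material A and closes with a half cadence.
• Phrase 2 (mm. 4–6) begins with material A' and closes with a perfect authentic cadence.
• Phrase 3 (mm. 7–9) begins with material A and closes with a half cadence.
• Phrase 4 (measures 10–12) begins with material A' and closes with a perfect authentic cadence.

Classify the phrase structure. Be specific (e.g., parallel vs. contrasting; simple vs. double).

repeated period

The cadence pattern HC–PAC–HC–PAC is weak–strong twice, and phrases 3–4 restate phrases 1–2: a period heard twice, not a double period (which would end weakly at phrase 2).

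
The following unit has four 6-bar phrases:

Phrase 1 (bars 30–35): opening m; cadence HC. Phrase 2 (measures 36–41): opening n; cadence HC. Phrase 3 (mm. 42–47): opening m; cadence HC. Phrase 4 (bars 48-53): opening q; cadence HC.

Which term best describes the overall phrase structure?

phrase group

Phrase 4 ends with a half cadence, no stronger than phrase 2's half cadence, so the four phrases do not form a double period; nor do phrases 3–4 duplicate 1–2, so it is not a repeated period. With no phrase reaching a conclusive cadence, the passage is a phrase group.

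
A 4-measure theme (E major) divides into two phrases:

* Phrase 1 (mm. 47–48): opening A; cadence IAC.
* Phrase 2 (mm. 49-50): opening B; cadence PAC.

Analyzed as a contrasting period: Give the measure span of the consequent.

The antecedent is the phrase ending with the weaker cadence (imperfect authentic cadence, phrase 1) and the consequent the one ending more conclusively (perfect authentic cadence, phrase 2); the consequent is mm. 49-50.

measures 49–50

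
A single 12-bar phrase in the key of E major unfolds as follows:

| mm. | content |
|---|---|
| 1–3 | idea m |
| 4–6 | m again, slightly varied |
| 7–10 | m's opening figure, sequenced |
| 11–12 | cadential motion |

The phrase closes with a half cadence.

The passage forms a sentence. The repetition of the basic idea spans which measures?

measures 4–6

The presentation of a sentence is the basic idea (mm. 1–3) plus its repetition (measures 4–6); the repetition of the basic idea is therefore mm. 4–6.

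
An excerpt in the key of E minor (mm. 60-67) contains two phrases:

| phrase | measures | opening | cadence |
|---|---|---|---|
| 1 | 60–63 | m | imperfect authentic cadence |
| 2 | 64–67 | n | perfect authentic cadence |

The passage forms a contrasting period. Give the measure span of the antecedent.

measures 60–63

The phrase ending with the weaker cadence (imperfect authentic cadence) is the antecedent; the one ending more conclusively (perfect authentic cadence) is the consequent. The antecedent is measures 60–63.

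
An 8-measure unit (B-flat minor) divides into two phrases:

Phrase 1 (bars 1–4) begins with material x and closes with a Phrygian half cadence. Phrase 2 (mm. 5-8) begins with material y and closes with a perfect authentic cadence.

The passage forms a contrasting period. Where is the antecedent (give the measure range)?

measures 1–4

The antecedent is the phrase ending with the weaker cadence (Phrygian half cadence, phrase 1) and the consequent the one ending more conclusively (perfect authentic cadence, phrase 2); the antecedent is bars 1–4.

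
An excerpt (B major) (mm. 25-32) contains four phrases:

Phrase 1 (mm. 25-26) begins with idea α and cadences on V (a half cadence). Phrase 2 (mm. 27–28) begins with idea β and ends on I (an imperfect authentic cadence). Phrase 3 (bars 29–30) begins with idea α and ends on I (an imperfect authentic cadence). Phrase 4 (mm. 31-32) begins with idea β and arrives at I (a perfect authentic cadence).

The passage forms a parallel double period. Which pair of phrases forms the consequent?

phrases 3 and 4

In a double period the first pair of phrases (ending imperfect authentic cadence) is the large antecedent and the second pair (ending perfect authentic cadence) is the large consequent; the consequent is phrases 3 and 4.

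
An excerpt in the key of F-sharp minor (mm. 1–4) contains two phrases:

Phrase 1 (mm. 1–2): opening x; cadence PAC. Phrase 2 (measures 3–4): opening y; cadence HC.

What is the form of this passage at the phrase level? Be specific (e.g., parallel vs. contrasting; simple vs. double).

The second phrase closes with a half cadence, which is not stronger than the first phrase's perfect authentic cadence; without a weak→strong cadential pair there is no antecedent–consequent relationship, so this is a phrase group rather than a period.

phrase group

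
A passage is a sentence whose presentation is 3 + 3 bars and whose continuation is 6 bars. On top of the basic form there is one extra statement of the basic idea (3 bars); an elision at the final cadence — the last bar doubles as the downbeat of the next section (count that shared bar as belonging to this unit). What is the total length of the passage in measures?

Basic sentence: 3 + 3 + 6 = 12 bars.
12 (basic form) + 3 (extra statement) = 15.
The elision shares a bar with the next section but does not change this unit's count.

15 measures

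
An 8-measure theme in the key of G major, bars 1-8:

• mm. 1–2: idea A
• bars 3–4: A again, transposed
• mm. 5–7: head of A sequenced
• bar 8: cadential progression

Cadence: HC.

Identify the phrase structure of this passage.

sentence

Basic idea (mm. 1-2) + its repetition (bars 3–4) form the presentation; fragmentation and cadence (measures 5–8) form the continuation — the 8-bar whole is a sentence.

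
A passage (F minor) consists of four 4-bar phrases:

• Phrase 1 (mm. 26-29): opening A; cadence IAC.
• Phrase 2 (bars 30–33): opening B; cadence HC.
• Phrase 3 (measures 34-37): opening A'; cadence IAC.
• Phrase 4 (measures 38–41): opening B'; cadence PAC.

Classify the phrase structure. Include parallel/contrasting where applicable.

Four phrases in two halves: the first half (mm. 26-33) ends with a half cadence, the second (mm. 34–41) with a perfect authentic cadence — a large antecedent–consequent pair, i.e. a double period.
Phrase 3 begins with the same material as phrase 1, making it parallel.

parallel double period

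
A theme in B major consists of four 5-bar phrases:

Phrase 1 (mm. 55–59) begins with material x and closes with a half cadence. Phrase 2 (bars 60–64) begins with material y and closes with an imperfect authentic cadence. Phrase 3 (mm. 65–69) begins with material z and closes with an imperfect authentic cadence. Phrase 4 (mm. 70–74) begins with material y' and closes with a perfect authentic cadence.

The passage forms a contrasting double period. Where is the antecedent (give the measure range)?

In a double period the four phrases pair into a large antecedent (phrases 1–2, ending imperfect authentic cadence) and a large consequent (phrases 3–4, ending perfect authentic cadence). The antecedent spans measures 55–64.

measures 55–64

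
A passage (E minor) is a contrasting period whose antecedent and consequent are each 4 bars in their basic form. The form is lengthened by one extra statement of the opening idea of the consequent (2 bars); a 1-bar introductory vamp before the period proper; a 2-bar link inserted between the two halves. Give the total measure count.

Basic contrasting period: 4 + 4 = 8 bars.
8 (basic form) + 2 (extra statement) + 1 (introduction) + 2 (link) = 13.

13 measures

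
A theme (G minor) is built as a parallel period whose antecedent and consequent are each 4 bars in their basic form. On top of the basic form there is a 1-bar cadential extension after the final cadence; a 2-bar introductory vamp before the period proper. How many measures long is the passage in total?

11 measures

Basic parallel period: 4 + 4 = 8 bars.
8 (basic form) + 1 (cadential extension) + 2 (introduction) = 11.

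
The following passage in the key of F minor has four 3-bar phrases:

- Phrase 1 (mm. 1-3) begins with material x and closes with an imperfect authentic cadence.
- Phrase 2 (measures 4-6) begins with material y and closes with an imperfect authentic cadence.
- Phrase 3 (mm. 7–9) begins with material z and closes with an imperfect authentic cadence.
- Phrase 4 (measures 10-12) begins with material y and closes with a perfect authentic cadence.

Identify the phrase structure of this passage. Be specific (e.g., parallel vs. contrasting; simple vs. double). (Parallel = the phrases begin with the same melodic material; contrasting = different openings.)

Four phrases in two halves: the first half (mm. 1-6) ends with an imperfect authentic cadence, the second (mm. 7–12) with a perfect authentic cadence — a large antecedent–consequent pair, i.e. a double period.
Phrase 3 begins with different material from phrase 1, making it contrasting.

contrasting double period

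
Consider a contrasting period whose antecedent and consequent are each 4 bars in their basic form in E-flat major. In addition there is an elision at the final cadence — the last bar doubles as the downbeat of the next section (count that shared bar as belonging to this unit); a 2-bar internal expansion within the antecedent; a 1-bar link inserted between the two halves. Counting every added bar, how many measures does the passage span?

Basic contrasting period: 4 + 4 = 8 bars.
8 (basic form) + 2 (internal expansion) + 1 (link) = 11.
The elision shares a bar with the next section but does not change this unit's count.

11 measures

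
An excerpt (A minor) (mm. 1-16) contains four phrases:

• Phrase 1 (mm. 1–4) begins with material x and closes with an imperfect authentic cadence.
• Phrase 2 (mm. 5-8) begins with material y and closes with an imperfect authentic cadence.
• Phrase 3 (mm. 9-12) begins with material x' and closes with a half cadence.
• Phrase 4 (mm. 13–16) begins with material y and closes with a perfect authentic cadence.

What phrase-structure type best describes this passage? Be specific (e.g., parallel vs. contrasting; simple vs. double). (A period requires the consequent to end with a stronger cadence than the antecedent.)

Four phrases in two halves: the first half (bars 1–8) ends with an imperfect authentic cadence, the second (mm. 9–16) with a perfect authentic cadence — a large antecedent–consequent pair, i.e. a double period.
Phrase 3 begins with the same material as phrase 1, making it parallel.

parallel double period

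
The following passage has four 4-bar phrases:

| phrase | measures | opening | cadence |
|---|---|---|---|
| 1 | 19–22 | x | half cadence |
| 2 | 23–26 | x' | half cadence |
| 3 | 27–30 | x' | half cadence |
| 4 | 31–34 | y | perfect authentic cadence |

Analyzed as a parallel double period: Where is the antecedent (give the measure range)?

In a double period the four phrases pair into a large antecedent (phrases 1–2, ending half cadence) and a large consequent (phrases 3–4, ending perfect authentic cadence). The antecedent spans mm. 19-26.

measures 19–26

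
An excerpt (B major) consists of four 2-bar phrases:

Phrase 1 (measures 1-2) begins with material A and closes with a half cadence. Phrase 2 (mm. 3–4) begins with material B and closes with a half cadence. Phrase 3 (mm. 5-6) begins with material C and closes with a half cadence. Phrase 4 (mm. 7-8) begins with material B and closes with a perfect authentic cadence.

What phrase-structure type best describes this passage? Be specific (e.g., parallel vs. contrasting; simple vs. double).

Four phrases in two halves: the first half (mm. 1–4) ends with a half cadence, the second (bars 5–8) with a perfect authentic cadence — a large antecedent–consequent pair, i.e. a double period.
Phrase 3 begins with different material from phrase 1, making it contrasting.

contrasting double period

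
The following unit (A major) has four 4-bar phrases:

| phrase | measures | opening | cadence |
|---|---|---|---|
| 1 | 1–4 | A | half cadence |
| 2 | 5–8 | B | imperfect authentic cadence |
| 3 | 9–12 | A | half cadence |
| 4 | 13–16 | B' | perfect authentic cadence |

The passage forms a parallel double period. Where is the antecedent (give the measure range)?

measures 1–8

In a double period the four phrases pair into a large antecedent (phrases 1–2, ending imperfect authentic cadence) and a large consequent (phrases 3–4, ending perfect authentic cadence). The antecedent spans bars 1-8.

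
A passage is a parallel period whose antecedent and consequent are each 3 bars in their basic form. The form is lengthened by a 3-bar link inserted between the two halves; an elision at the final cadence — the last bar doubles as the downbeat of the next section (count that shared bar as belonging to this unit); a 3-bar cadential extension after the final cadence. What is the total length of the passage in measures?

12 measures

Basic parallel period: 3 + 3 = 6 bars.
6 (basic form) + 3 (link) + 3 (cadential extension) = 12.
The elision shares a bar with the next section but does not change this unit's count.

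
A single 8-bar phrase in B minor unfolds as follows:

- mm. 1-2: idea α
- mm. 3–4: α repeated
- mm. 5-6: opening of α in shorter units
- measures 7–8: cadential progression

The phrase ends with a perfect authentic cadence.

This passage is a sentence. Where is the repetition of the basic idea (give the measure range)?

measures 3–4

The presentation of a sentence is the basic idea (mm. 1-2) plus its repetition (measures 3–4); the repetition of the basic idea is therefore bars 3-4.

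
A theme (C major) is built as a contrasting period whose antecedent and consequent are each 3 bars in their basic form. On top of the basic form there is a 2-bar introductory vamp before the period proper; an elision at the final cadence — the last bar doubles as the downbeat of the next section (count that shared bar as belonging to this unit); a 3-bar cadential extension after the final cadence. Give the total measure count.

Basic contrasting period: 3 + 3 = 6 bars.
6 (basic form) + 2 (introduction) + 3 (cadential extension) = 11.
The elision shares a bar with the next section but does not change this unit's count.

11 measures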